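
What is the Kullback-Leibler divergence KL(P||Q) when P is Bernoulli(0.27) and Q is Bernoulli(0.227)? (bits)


KL = p*log2(p/q) + (1-p)*log2((1-p)/(1-q)) = 0.27*log2(0.27/0.227) + 0.73*log2(0.73/0.773) = 0.0073

0.0073 bits


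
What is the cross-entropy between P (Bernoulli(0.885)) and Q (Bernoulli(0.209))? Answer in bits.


H(P,Q) = -p*log2(q) - (1-p)*log2(1-q). -0.885*log2(0.209) = 1.998706; -0.115*log2(0.791) = 0.038899. H(P,Q) = 1.998706 + 0.038899 = 2.0376

2.0376 bits


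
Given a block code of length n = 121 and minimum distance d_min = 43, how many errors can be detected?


Detection capability = d_min - 1 = 43 - 1 = 42

42 errors


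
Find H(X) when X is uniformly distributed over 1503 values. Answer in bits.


H = log2(n) = log2(1503) = 10.5536

10.5536 bits


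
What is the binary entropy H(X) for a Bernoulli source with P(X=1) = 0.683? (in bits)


H = -p*log2(p) - (1-p)*log2(1-p). -0.683*log2(0.683) = 0.375679; -0.317*log2(0.317) = 0.525410. H = 0.375679 + 0.525410 = 0.9011

0.9011 bits


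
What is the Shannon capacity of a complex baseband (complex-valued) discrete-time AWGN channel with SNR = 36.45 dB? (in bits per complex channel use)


SNR_linear = 10^(36.45/10) = 4415.7045; C = log2(1 + SNR_linear) = log2(1 + 4415.7045) = 12.1088

12.1088 bits/channel use


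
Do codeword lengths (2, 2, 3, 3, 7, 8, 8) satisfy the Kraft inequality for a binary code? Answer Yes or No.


Kraft sum = sum(2^(-l_i)) = 0.7656, need <= 1. Result: satisfied (a binary prefix-free code with these lengths exists)

Yes


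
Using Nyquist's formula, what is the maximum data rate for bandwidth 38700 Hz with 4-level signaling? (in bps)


Rate = 2 * B * log2(M) = 2 * 38700 * 2.0 = 154800.0

154800.0 bps


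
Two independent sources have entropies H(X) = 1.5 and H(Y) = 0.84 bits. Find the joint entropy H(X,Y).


For independent variables, H(X,Y) = H(X) + H(Y) = 1.5 + 0.84 = 2.34

2.34 bits


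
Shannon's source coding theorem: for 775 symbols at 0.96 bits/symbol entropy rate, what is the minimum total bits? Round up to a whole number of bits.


Minimum bits >= n * H = 775 * 0.96 = 744.0, rounded up to a whole number of bits = 744

744 bits


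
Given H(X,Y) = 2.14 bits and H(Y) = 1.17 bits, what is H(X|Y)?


H(X|Y) = H(X,Y) - H(Y) = 2.14 - 1.17 = 0.97

0.97 bits


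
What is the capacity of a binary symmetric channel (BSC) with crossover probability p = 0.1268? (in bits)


H(p) = -p*log2(p) - (1-p)*log2(1-p) = -0.1268*log2(0.1268) - 0.8732*log2(0.8732) = 0.377785 + 0.170812 = 0.5486. C = 1 - H(p) = 1 - 0.5486 = 0.4514

0.4514 bits


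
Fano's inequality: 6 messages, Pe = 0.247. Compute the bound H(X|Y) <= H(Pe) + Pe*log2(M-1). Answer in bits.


H(Pe) = -Pe*log2(Pe) - (1-Pe)*log2(1-Pe) = -0.247*log2(0.247) - 0.753*log2(0.753) = 0.498302 + 0.308187 = 0.8065. Pe*log2(M-1) = 0.247*log2(5) = 0.573516. Bound = H(Pe) + Pe*log2(M-1) = 0.498302 + 0.308187 + 0.573516 = 1.38

1.38 bits


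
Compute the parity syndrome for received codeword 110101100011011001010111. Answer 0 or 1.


Syndrome = XOR of all bits = 1 XOR 1 XOR 0 XOR 1 XOR 0 XOR 1 XOR 1 XOR 0 XOR 0 XOR 0 XOR 1 XOR 1 XOR 0 XOR 1 XOR 1 XOR 0 XOR 0 XOR 1 XOR 0 XOR 1 XOR 0 XOR 1 XOR 1 XOR 1 = 0

0


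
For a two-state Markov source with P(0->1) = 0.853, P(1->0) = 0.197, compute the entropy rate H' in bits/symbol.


Stationary distribution: pi_0 = p10/(p01+p10) = 0.1876, pi_1 = 0.8124. Entropy rate H' = pi_0*H(p01) + pi_1*H(p10) = 0.1876*0.6023 + 0.8124*0.7159 = 0.6946

0.6946 bits/symbol


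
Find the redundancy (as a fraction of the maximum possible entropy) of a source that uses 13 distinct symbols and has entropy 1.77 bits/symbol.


H_max = log2(K) = log2(13) = 3.7004 bits/symbol. Redundancy = 1 - H/H_max = 1 - 1.77/3.7004 = 1 - 0.4783 = 0.5217

0.5217


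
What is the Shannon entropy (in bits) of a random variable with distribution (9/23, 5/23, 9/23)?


H = -sum(p_i * log2(p_i)). Terms: -(9/23)*log2(9/23) = 0.529684; -(5/23)*log2(5/23) = 0.478616; -(9/23)*log2(9/23) = 0.529684. H = 0.529684 + 0.478616 + 0.529684 = 1.538

1.538 bits


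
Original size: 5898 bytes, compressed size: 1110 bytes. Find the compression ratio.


Ratio = original / compressed = 5898 / 1110 = 5.3135

5.3135


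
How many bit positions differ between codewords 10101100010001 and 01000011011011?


Count differing positions: ^ ^ ^ . ^ ^ ^ ^ . . ^ . ^ . = 9 differences

9


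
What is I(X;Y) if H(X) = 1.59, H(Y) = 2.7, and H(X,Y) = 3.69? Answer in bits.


I(X;Y) = H(X) + H(Y) - H(X,Y) = 1.59 + 2.7 - 3.69 = 0.6

0.6 bits


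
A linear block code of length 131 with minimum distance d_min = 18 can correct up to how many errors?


Correction capability = floor((d-1)/2) = floor((18-1)/2) = 8

8 errors


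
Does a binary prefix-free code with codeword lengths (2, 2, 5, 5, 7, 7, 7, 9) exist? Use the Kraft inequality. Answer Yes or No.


Kraft sum = sum(2^(-l_i)) = 0.5879, need <= 1. Result: satisfied (a binary prefix-free code with these lengths exists)

Yes


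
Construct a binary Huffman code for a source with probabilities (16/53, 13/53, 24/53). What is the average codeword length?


Huffman construction (repeatedly merge the two least-probable nodes; each merge adds 1 bit to every symbol beneath it): 13/53 + 16/53 = 29/53; 24/53 + 29/53 = 1. Resulting codeword lengths (in the order the probabilities were given): (2, 2, 1). L_avg = sum(p_i * l_i) = 16/53*2 + 13/53*2 + 24/53*1 = 82/53 = 1.5472

1.5472 bits


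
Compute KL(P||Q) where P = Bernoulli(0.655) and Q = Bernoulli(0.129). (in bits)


KL = p*log2(p/q) + (1-p)*log2((1-p)/(1-q)) = 0.655*log2(0.655/0.129) + 0.345*log2(0.345/0.871) = 1.0745

1.0745 bits


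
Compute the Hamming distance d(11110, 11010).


Count differing positions: . . ^ . . = 1 differences

1


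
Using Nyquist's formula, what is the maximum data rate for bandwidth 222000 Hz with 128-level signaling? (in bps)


Rate = 2 * B * log2(M) = 2 * 222000 * 7.0 = 3108000.0

3108000.0 bps


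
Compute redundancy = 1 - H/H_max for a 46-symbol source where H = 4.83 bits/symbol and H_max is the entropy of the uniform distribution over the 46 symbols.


H_max = log2(K) = log2(46) = 5.5236 bits/symbol. Redundancy = 1 - H/H_max = 1 - 4.83/5.5236 = 1 - 0.8744 = 0.1256

0.1256


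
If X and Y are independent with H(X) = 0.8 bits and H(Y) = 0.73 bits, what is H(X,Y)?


For independent variables, H(X,Y) = H(X) + H(Y) = 0.8 + 0.73 = 1.53

1.53 bits


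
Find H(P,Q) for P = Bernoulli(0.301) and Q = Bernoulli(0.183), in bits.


H(P,Q) = -p*log2(q) - (1-p)*log2(1-q). -0.301*log2(0.183) = 0.737475; -0.699*log2(0.817) = 0.203823. H(P,Q) = 0.737475 + 0.203823 = 0.9413

0.9413 bits


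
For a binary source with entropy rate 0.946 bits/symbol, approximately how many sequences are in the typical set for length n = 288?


log2|A_typical| = nH = 288 * 0.946 = 272.448, so |A_typical| ~ 2^272.448 = 1.035e+82

1.035e+82


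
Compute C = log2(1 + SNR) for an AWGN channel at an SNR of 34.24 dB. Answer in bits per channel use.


SNR_linear = 10^(34.24/10) = 2654.6056; C = log2(1 + SNR_linear) = log2(1 + 2654.6056) = 11.3748

11.3748 bits/channel use


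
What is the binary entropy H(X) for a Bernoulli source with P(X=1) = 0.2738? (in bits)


H = -p*log2(p) - (1-p)*log2(1-p). -0.2738*log2(0.2738) = 0.511679; -0.7262*log2(0.7262) = 0.335186. H = 0.511679 + 0.335186 = 0.8469

0.8469 bits


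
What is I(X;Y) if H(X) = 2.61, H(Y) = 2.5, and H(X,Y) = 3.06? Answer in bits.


I(X;Y) = H(X) + H(Y) - H(X,Y) = 2.61 + 2.5 - 3.06 = 2.05

2.05 bits


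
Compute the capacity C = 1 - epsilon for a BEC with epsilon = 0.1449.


C = 1 - epsilon = 1 - 0.1449 = 0.8551

0.8551 bits


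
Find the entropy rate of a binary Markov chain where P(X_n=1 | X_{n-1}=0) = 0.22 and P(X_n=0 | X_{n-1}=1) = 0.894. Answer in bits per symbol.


Stationary distribution: pi_0 = p10/(p01+p10) = 0.8025, pi_1 = 0.1975. Entropy rate H' = pi_0*H(p01) + pi_1*H(p10) = 0.8025*0.7602 + 0.1975*0.4877 = 0.7064

0.7064 bits/symbol


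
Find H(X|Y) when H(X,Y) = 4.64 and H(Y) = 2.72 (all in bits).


H(X|Y) = H(X,Y) - H(Y) = 4.64 - 2.72 = 1.92

1.92 bits


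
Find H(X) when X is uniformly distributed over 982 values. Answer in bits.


H = log2(n) = log2(982) = 9.9396

9.9396 bits


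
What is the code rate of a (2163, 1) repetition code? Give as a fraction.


Rate = k/n = 1/2163

1/2163


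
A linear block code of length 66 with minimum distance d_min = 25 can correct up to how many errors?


Correction capability = floor((d-1)/2) = floor((25-1)/2) = 12

12 errors


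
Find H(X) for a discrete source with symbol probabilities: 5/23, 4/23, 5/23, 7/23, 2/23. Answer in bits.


H = -sum(p_i * log2(p_i)). Terms: -(5/23)*log2(5/23) = 0.478616; -(4/23)*log2(4/23) = 0.438880; -(5/23)*log2(5/23) = 0.478616; -(7/23)*log2(7/23) = 0.522324; -(2/23)*log2(2/23) = 0.306397. H = 0.478616 + 0.438880 + 0.478616 + 0.522324 + 0.306397 = 2.2248

2.2248 bits


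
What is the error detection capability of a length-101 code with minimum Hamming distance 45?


Detection capability = d_min - 1 = 45 - 1 = 44

44 errors


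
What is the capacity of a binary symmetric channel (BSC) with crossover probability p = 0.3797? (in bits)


H(p) = -p*log2(p) - (1-p)*log2(1-p) = -0.3797*log2(0.3797) - 0.6203*log2(0.6203) = 0.530467 + 0.427363 = 0.9578. C = 1 - H(p) = 1 - 0.9578 = 0.0422

0.0422 bits


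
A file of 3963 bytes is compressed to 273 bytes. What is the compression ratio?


Ratio = original / compressed = 3963 / 273 = 14.5165

14.5165


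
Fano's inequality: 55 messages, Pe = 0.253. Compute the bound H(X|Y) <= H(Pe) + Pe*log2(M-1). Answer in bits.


H(Pe) = -Pe*log2(Pe) - (1-Pe)*log2(1-Pe) = -0.253*log2(0.253) - 0.747*log2(0.747) = 0.501646 + 0.314352 = 0.816. Pe*log2(M-1) = 0.253*log2(54) = 1.455987. Bound = H(Pe) + Pe*log2(M-1) = 0.501646 + 0.314352 + 1.455987 = 2.272

2.272 bits


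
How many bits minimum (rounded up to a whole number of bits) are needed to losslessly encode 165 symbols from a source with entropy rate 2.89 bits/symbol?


Minimum bits >= n * H = 165 * 2.89 = 476.85, rounded up to a whole number of bits = 477

477 bits


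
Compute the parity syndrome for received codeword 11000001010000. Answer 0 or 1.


Syndrome = XOR of all bits = 1 XOR 1 XOR 0 XOR 0 XOR 0 XOR 0 XOR 0 XOR 1 XOR 0 XOR 1 XOR 0 XOR 0 XOR 0 XOR 0 = 0

0


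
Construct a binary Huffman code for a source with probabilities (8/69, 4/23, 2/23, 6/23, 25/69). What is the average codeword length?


Huffman construction (repeatedly merge the two least-probable nodes; each merge adds 1 bit to every symbol beneath it): 2/23 + 8/69 = 14/69; 4/23 + 14/69 = 26/69; 6/23 + 25/69 = 43/69; 26/69 + 43/69 = 1. Resulting codeword lengths (in the order the probabilities were given): (3, 2, 3, 2, 2). L_avg = sum(p_i * l_i) = 8/69*3 + 4/23*2 + 2/23*3 + 6/23*2 + 25/69*2 = 152/69 = 2.2029

2.2029 bits


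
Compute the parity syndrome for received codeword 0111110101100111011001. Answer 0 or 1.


Syndrome = XOR of all bits = 0 XOR 1 XOR 1 XOR 1 XOR 1 XOR 1 XOR 0 XOR 1 XOR 0 XOR 1 XOR 1 XOR 0 XOR 0 XOR 1 XOR 1 XOR 1 XOR 0 XOR 1 XOR 1 XOR 0 XOR 0 XOR 1 = 0

0


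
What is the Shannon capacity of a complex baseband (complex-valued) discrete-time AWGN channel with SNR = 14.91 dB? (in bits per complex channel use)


SNR_linear = 10^(14.91/10) = 30.9742; C = log2(1 + SNR_linear) = log2(1 + 30.9742) = 4.9988

4.9988 bits/channel use


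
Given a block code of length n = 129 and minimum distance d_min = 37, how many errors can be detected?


Detection capability = d_min - 1 = 37 - 1 = 36

36 errors


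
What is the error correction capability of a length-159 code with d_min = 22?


Correction capability = floor((d-1)/2) = floor((22-1)/2) = 10

10 errors


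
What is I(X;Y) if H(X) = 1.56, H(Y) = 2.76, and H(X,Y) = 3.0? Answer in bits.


I(X;Y) = H(X) + H(Y) - H(X,Y) = 1.56 + 2.76 - 3.0 = 1.32

1.32 bits


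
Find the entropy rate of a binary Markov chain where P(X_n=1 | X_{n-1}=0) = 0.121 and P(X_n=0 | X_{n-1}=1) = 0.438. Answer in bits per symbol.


Stationary distribution: pi_0 = p10/(p01+p10) = 0.7835, pi_1 = 0.2165. Entropy rate H' = pi_0*H(p01) + pi_1*H(p10) = 0.7835*0.5322 + 0.2165*0.9889 = 0.6311

0.6311 bits/symbol


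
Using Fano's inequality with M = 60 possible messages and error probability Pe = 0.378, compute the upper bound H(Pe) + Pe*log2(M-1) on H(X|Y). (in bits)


H(Pe) = -Pe*log2(Pe) - (1-Pe)*log2(1-Pe) = -0.378*log2(0.378) - 0.622*log2(0.622) = 0.530539 + 0.426078 = 0.9566. Pe*log2(M-1) = 0.378*log2(59) = 2.223639. Bound = H(Pe) + Pe*log2(M-1) = 0.530539 + 0.426078 + 2.223639 = 3.1803

3.1803 bits


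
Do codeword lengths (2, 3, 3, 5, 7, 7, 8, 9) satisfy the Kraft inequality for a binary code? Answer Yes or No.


Kraft sum = sum(2^(-l_i)) = 0.5527, need <= 1. Result: satisfied (a binary prefix-free code with these lengths exists)

Yes


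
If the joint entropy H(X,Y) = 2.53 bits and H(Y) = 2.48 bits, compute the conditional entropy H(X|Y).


H(X|Y) = H(X,Y) - H(Y) = 2.53 - 2.48 = 0.05

0.05 bits


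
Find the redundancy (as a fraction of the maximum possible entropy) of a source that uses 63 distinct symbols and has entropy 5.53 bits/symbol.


H_max = log2(K) = log2(63) = 5.9773 bits/symbol. Redundancy = 1 - H/H_max = 1 - 5.53/5.9773 = 1 - 0.9252 = 0.0748

0.0748


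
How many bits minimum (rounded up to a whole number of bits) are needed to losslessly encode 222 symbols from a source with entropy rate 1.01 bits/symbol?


Minimum bits >= n * H = 222 * 1.01 = 224.22, rounded up to a whole number of bits = 225

225 bits


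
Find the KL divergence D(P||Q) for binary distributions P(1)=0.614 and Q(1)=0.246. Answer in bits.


KL = p*log2(p/q) + (1-p)*log2((1-p)/(1-q)) = 0.614*log2(0.614/0.246) + 0.386*log2(0.386/0.754) = 0.4374

0.4374 bits


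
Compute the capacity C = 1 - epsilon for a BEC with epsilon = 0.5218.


C = 1 - epsilon = 1 - 0.5218 = 0.4782

0.4782 bits


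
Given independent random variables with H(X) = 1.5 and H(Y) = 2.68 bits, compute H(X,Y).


For independent variables, H(X,Y) = H(X) + H(Y) = 1.5 + 2.68 = 4.18

4.18 bits


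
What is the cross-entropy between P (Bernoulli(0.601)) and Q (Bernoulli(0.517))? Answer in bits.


H(P,Q) = -p*log2(q) - (1-p)*log2(1-q). -0.601*log2(0.517) = 0.572010; -0.399*log2(0.483) = 0.418912. H(P,Q) = 0.572010 + 0.418912 = 0.9909

0.9909 bits


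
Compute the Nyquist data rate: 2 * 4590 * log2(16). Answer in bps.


Rate = 2 * B * log2(M) = 2 * 4590 * 4.0 = 36720.0

36720.0 bps


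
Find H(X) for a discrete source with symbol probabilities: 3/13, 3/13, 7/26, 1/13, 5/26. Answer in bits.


H = -sum(p_i * log2(p_i)). Terms: -(3/13)*log2(3/13) = 0.488187; -(3/13)*log2(3/13) = 0.488187; -(7/26)*log2(7/26) = 0.509677; -(1/13)*log2(1/13) = 0.284649; -(5/26)*log2(5/26) = 0.457406. H = 0.488187 + 0.488187 + 0.509677 + 0.284649 + 0.457406 = 2.2281

2.2281 bits


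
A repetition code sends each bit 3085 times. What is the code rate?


Rate = k/n = 1/3085

1/3085


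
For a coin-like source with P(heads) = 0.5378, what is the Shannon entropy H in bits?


H = -p*log2(p) - (1-p)*log2(1-p). -0.5378*log2(0.5378) = 0.481255; -0.4622*log2(0.4622) = 0.514618. H = 0.481255 + 0.514618 = 0.9959

0.9959 bits


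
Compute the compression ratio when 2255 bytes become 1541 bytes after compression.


Ratio = original / compressed = 2255 / 1541 = 1.4633

1.4633


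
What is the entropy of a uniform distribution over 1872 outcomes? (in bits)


H = log2(n) = log2(1872) = 10.8704

10.8704 bits


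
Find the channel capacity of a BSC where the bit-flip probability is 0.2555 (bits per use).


H(p) = -p*log2(p) - (1-p)*log2(1-p) = -0.2555*log2(0.2555) - 0.7445*log2(0.7445) = 0.502979 + 0.316901 = 0.8199. C = 1 - H(p) = 1 - 0.8199 = 0.1801

0.1801 bits


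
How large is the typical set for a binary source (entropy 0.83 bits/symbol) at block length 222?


log2|A_typical| = nH = 222 * 0.83 = 184.26, so |A_typical| ~ 2^184.26 = 2.936e+55

2.936e+55


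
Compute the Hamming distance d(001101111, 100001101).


Count differing positions: ^ . ^ ^ . . . ^ . = 4 differences

4


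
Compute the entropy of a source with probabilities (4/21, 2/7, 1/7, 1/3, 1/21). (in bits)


H = -sum(p_i * log2(p_i)). Terms: -(4/21)*log2(4/21) = 0.455680; -(2/7)*log2(2/7) = 0.516387; -(1/7)*log2(1/7) = 0.401051; -(1/3)*log2(1/3) = 0.528321; -(1/21)*log2(1/21) = 0.209158. H = 0.455680 + 0.516387 + 0.401051 + 0.528321 + 0.209158 = 2.1106

2.1106 bits


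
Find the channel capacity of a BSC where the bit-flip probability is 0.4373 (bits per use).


H(p) = -p*log2(p) - (1-p)*log2(1-p) = -0.4373*log2(0.4373) - 0.5627*log2(0.5627) = 0.521832 + 0.466795 = 0.9886. C = 1 - H(p) = 1 - 0.9886 = 0.0114

0.0114 bits


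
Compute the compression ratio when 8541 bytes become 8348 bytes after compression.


Ratio = original / compressed = 8541 / 8348 = 1.0231

1.0231


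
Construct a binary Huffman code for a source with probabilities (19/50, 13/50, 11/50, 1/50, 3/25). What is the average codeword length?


Huffman construction (repeatedly merge the two least-probable nodes; each merge adds 1 bit to every symbol beneath it): 1/50 + 3/25 = 7/50; 7/50 + 11/50 = 9/25; 13/50 + 9/25 = 31/50; 19/50 + 31/50 = 1. Resulting codeword lengths (in the order the probabilities were given): (1, 2, 3, 4, 4). L_avg = sum(p_i * l_i) = 19/50*1 + 13/50*2 + 11/50*3 + 1/50*4 + 3/25*4 = 53/25 = 2.12

2.12 bits


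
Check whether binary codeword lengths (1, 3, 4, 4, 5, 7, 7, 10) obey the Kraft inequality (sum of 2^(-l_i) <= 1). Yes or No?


Kraft sum = sum(2^(-l_i)) = 0.7979, need <= 1. Result: satisfied (a binary prefix-free code with these lengths exists)

Yes


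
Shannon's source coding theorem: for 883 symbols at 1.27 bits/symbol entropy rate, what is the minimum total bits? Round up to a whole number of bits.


Minimum bits >= n * H = 883 * 1.27 = 1121.41, rounded up to a whole number of bits = 1122

1122 bits


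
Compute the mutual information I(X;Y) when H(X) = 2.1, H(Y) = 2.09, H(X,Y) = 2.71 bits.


I(X;Y) = H(X) + H(Y) - H(X,Y) = 2.1 + 2.09 - 2.71 = 1.48

1.48 bits


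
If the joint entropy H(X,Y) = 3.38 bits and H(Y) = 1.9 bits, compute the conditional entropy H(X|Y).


H(X|Y) = H(X,Y) - H(Y) = 3.38 - 1.9 = 1.48

1.48 bits


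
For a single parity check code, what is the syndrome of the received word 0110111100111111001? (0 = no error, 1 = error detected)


Syndrome = XOR of all bits = 0 XOR 1 XOR 1 XOR 0 XOR 1 XOR 1 XOR 1 XOR 1 XOR 0 XOR 0 XOR 1 XOR 1 XOR 1 XOR 1 XOR 1 XOR 1 XOR 0 XOR 0 XOR 1 = 1

1


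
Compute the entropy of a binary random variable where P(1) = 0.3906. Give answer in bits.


H = -p*log2(p) - (1-p)*log2(1-p). -0.3906*log2(0.3906) = 0.529746; -0.6094*log2(0.6094) = 0.435440. H = 0.529746 + 0.435440 = 0.9652

0.9652 bits


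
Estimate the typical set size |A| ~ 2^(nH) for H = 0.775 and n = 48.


log2|A_typical| = nH = 48 * 0.775 = 37.2, so |A_typical| ~ 2^37.2 = 1.579e+11

1.579e+11


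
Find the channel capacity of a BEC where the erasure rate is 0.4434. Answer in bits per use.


C = 1 - epsilon = 1 - 0.4434 = 0.5566

0.5566 bits


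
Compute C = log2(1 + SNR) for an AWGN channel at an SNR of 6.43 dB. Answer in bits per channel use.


SNR_linear = 10^(6.43/10) = 4.3954; C = log2(1 + SNR_linear) = log2(1 + 4.3954) = 2.4317

2.4317 bits/channel use


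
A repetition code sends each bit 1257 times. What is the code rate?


Rate = k/n = 1/1257

1/1257


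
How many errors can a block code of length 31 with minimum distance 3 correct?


Correction capability = floor((d-1)/2) = floor((3-1)/2) = 1

1 errors


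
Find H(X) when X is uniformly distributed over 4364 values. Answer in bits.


H = log2(n) = log2(4364) = 12.0914

12.0914 bits


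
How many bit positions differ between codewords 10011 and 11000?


Count differing positions: . ^ . ^ ^ = 3 differences

3


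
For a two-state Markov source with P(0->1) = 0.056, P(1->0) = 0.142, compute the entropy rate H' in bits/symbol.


Stationary distribution: pi_0 = p10/(p01+p10) = 0.7172, pi_1 = 0.2828. Entropy rate H' = pi_0*H(p01) + pi_1*H(p10) = 0.7172*0.3114 + 0.2828*0.5895 = 0.39

0.39 bits/symbol


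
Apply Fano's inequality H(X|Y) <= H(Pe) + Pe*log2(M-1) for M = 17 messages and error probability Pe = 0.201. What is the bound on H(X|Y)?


H(Pe) = -Pe*log2(Pe) - (1-Pe)*log2(1-Pe) = -0.201*log2(0.201) - 0.799*log2(0.799) = 0.465261 + 0.258662 = 0.7239. Pe*log2(M-1) = 0.201*log2(16) = 0.804000. Bound = H(Pe) + Pe*log2(M-1) = 0.465261 + 0.258662 + 0.804000 = 1.5279

1.5279 bits


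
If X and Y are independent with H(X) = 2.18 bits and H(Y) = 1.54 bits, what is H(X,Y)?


For independent variables, H(X,Y) = H(X) + H(Y) = 2.18 + 1.54 = 3.72

3.72 bits


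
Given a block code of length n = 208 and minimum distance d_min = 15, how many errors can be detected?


Detection capability = d_min - 1 = 15 - 1 = 14

14 errors


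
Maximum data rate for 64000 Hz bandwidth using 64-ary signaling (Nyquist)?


Rate = 2 * B * log2(M) = 2 * 64000 * 6.0 = 768000.0

768000.0 bps


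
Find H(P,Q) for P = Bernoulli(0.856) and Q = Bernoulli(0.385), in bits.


H(P,Q) = -p*log2(q) - (1-p)*log2(1-q). -0.856*log2(0.385) = 1.178772; -0.144*log2(0.615) = 0.100993. H(P,Q) = 1.178772 + 0.100993 = 1.2798

1.2798 bits


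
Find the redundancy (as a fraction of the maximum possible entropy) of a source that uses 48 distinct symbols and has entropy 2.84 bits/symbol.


H_max = log2(K) = log2(48) = 5.585 bits/symbol. Redundancy = 1 - H/H_max = 1 - 2.84/5.585 = 1 - 0.5085 = 0.4915

0.4915


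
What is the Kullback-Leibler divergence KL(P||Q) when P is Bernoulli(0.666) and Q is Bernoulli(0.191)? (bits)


KL = p*log2(p/q) + (1-p)*log2((1-p)/(1-q)) = 0.666*log2(0.666/0.191) + 0.334*log2(0.334/0.809) = 0.7738

0.7738 bits


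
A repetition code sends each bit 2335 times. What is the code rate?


Rate = k/n = 1/2335

1/2335


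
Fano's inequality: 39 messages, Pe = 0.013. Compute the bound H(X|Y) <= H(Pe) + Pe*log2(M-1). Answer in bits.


H(Pe) = -Pe*log2(Pe) - (1-Pe)*log2(1-Pe) = -0.013*log2(0.013) - 0.987*log2(0.987) = 0.081449 + 0.018633 = 0.1001. Pe*log2(M-1) = 0.013*log2(38) = 0.068223. Bound = H(Pe) + Pe*log2(M-1) = 0.081449 + 0.018633 + 0.068223 = 0.1683

0.1683 bits


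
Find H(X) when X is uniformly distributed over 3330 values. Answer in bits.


H = log2(n) = log2(3330) = 11.7013

11.7013 bits


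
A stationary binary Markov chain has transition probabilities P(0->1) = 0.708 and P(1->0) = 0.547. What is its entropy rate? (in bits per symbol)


Stationary distribution: pi_0 = p10/(p01+p10) = 0.4359, pi_1 = 0.5641. Entropy rate H' = pi_0*H(p01) + pi_1*H(p10) = 0.4359*0.8713 + 0.5641*0.9936 = 0.9403

0.9403 bits/symbol


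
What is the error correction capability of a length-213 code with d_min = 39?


Correction capability = floor((d-1)/2) = floor((39-1)/2) = 19

19 errors


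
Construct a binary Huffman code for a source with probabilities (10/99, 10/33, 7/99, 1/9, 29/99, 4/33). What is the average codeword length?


Huffman construction (repeatedly merge the two least-probable nodes; each merge adds 1 bit to every symbol beneath it): 7/99 + 10/99 = 17/99; 1/9 + 4/33 = 23/99; 17/99 + 23/99 = 40/99; 29/99 + 10/33 = 59/99; 40/99 + 59/99 = 1. Resulting codeword lengths (in the order the probabilities were given): (3, 2, 3, 3, 2, 3). L_avg = sum(p_i * l_i) = 10/99*3 + 10/33*2 + 7/99*3 + 1/9*3 + 29/99*2 + 4/33*3 = 238/99 = 2.404

2.404 bits


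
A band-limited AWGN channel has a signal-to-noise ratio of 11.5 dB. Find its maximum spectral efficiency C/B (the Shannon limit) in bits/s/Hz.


SNR_linear = 10^(11.5/10) = 14.1254; C/B = log2(1 + SNR_linear) = log2(1 + 14.1254) = 3.9189

3.9189 bits/s/Hz


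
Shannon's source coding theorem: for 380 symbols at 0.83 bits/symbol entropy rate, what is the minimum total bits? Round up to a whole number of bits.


Minimum bits >= n * H = 380 * 0.83 = 315.4, rounded up to a whole number of bits = 316

316 bits


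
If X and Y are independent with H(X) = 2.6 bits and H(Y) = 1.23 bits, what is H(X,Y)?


For independent variables, H(X,Y) = H(X) + H(Y) = 2.6 + 1.23 = 3.83

3.83 bits


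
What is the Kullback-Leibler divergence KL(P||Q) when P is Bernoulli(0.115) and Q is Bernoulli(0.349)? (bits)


KL = p*log2(p/q) + (1-p)*log2((1-p)/(1-q)) = 0.115*log2(0.115/0.349) + 0.885*log2(0.885/0.651) = 0.2079

0.2079 bits


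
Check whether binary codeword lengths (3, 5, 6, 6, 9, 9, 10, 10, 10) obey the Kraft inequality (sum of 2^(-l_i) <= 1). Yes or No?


Kraft sum = sum(2^(-l_i)) = 0.1943, need <= 1. Result: satisfied (a binary prefix-free code with these lengths exists)

Yes


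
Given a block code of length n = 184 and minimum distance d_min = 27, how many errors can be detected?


Detection capability = d_min - 1 = 27 - 1 = 26

26 errors


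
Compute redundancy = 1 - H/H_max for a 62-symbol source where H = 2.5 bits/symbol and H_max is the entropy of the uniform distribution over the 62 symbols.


H_max = log2(K) = log2(62) = 5.9542 bits/symbol. Redundancy = 1 - H/H_max = 1 - 2.5/5.9542 = 1 - 0.4199 = 0.5801

0.5801


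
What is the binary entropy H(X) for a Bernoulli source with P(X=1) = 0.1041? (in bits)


H = -p*log2(p) - (1-p)*log2(1-p). -0.1041*log2(0.1041) = 0.339778; -0.8959*log2(0.8959) = 0.142081. H = 0.339778 + 0.142081 = 0.4819

0.4819 bits


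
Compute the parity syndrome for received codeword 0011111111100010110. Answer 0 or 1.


Syndrome = XOR of all bits = 0 XOR 0 XOR 1 XOR 1 XOR 1 XOR 1 XOR 1 XOR 1 XOR 1 XOR 1 XOR 1 XOR 0 XOR 0 XOR 0 XOR 1 XOR 0 XOR 1 XOR 1 XOR 0 = 0

0


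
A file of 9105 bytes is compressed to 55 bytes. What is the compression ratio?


Ratio = original / compressed = 9105 / 55 = 165.5455

165.5455


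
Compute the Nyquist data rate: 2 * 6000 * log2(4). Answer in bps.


Rate = 2 * B * log2(M) = 2 * 6000 * 2.0 = 24000.0

24000.0 bps


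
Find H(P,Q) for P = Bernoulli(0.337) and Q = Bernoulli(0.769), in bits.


H(P,Q) = -p*log2(q) - (1-p)*log2(1-q). -0.337*log2(0.769) = 0.127704; -0.663*log2(0.231) = 1.401605. H(P,Q) = 0.127704 + 1.401605 = 1.5293

1.5293 bits


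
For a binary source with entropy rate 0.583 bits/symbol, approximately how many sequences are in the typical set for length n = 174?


log2|A_typical| = nH = 174 * 0.583 = 101.442, so |A_typical| ~ 2^101.442 = 3.444e+30

3.444e+30


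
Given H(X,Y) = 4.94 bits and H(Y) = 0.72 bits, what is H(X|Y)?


H(X|Y) = H(X,Y) - H(Y) = 4.94 - 0.72 = 4.22

4.22 bits


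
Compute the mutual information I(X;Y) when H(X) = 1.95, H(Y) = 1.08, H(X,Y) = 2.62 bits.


I(X;Y) = H(X) + H(Y) - H(X,Y) = 1.95 + 1.08 - 2.62 = 0.41

0.41 bits


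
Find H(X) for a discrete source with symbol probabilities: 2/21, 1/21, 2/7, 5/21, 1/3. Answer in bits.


H = -sum(p_i * log2(p_i)). Terms: -(2/21)*log2(2/21) = 0.323078; -(1/21)*log2(1/21) = 0.209158; -(2/7)*log2(2/7) = 0.516387; -(5/21)*log2(5/21) = 0.492950; -(1/3)*log2(1/3) = 0.528321. H = 0.323078 + 0.209158 + 0.516387 + 0.492950 + 0.528321 = 2.0699

2.0699 bits


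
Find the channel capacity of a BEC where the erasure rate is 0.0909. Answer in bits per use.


C = 1 - epsilon = 1 - 0.0909 = 0.9091

0.9091 bits


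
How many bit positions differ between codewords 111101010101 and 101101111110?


Count differing positions: . ^ . . . . ^ . ^ . ^ ^ = 5 differences

5


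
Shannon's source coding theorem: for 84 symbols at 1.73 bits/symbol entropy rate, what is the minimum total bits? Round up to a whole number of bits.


Minimum bits >= n * H = 84 * 1.73 = 145.32, rounded up to a whole number of bits = 146

146 bits


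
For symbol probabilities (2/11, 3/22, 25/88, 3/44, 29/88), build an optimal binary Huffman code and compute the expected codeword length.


Huffman construction (repeatedly merge the two least-probable nodes; each merge adds 1 bit to every symbol beneath it): 3/44 + 3/22 = 9/44; 2/11 + 9/44 = 17/44; 25/88 + 29/88 = 27/44; 17/44 + 27/44 = 1. Resulting codeword lengths (in the order the probabilities were given): (2, 3, 2, 3, 2). L_avg = sum(p_i * l_i) = 2/11*2 + 3/22*3 + 25/88*2 + 3/44*3 + 29/88*2 = 97/44 = 2.2045

2.2045 bits


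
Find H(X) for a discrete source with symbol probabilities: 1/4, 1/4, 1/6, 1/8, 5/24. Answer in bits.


H = -sum(p_i * log2(p_i)). Terms: -(1/4)*log2(1/4) = 0.500000; -(1/4)*log2(1/4) = 0.500000; -(1/6)*log2(1/6) = 0.430827; -(1/8)*log2(1/8) = 0.375000; -(5/24)*log2(5/24) = 0.471466. H = 0.500000 + 0.500000 + 0.430827 + 0.375000 + 0.471466 = 2.2773

2.2773 bits


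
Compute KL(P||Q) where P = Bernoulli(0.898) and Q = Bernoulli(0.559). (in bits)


KL = p*log2(p/q) + (1-p)*log2((1-p)/(1-q)) = 0.898*log2(0.898/0.559) + 0.102*log2(0.102/0.441) = 0.3987

0.3987 bits


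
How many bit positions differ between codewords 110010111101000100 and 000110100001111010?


Count differing positions: ^ ^ . ^ . . . ^ ^ ^ . . ^ ^ ^ ^ ^ . = 11 differences

11


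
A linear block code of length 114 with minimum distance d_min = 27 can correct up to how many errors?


Correction capability = floor((d-1)/2) = floor((27-1)/2) = 13

13 errors


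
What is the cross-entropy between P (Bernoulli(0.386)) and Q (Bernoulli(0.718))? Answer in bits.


H(P,Q) = -p*log2(q) - (1-p)*log2(1-q). -0.386*log2(0.718) = 0.184486; -0.614*log2(0.282) = 1.121307. H(P,Q) = 0.184486 + 1.121307 = 1.3058

1.3058 bits


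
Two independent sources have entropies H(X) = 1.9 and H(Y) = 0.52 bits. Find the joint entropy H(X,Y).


For independent variables, H(X,Y) = H(X) + H(Y) = 1.9 + 0.52 = 2.42

2.42 bits


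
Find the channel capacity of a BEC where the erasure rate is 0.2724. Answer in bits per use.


C = 1 - epsilon = 1 - 0.2724 = 0.7276

0.7276 bits


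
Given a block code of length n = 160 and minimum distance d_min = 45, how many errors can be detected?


Detection capability = d_min - 1 = 45 - 1 = 44

44 errors


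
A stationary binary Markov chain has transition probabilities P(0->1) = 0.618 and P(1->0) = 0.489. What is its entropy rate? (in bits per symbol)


Stationary distribution: pi_0 = p10/(p01+p10) = 0.4417, pi_1 = 0.5583. Entropy rate H' = pi_0*H(p01) + pi_1*H(p10) = 0.4417*0.9594 + 0.5583*0.9997 = 0.9819

0.9819 bits/symbol


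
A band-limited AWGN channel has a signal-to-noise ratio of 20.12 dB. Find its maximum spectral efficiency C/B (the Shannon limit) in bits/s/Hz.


SNR_linear = 10^(20.12/10) = 102.8016; C/B = log2(1 + SNR_linear) = log2(1 + 102.8016) = 6.6977

6.6977 bits/s/Hz


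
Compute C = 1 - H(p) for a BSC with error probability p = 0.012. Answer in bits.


H(p) = -p*log2(p) - (1-p)*log2(1-p) = -0.012*log2(0.012) - 0.988*log2(0.988) = 0.076570 + 0.017208 = 0.0938. C = 1 - H(p) = 1 - 0.0938 = 0.9062

0.9062 bits


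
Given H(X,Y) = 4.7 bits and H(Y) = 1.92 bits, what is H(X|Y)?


H(X|Y) = H(X,Y) - H(Y) = 4.7 - 1.92 = 2.78

2.78 bits


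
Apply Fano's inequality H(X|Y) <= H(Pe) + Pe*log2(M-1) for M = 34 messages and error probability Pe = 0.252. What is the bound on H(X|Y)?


H(Pe) = -Pe*log2(Pe) - (1-Pe)*log2(1-Pe) = -0.252*log2(0.252) - 0.748*log2(0.748) = 0.501103 + 0.313330 = 0.8144. Pe*log2(M-1) = 0.252*log2(33) = 1.271187. Bound = H(Pe) + Pe*log2(M-1) = 0.501103 + 0.313330 + 1.271187 = 2.0856

2.0856 bits


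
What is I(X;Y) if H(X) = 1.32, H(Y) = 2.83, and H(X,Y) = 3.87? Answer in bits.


I(X;Y) = H(X) + H(Y) - H(X,Y) = 1.32 + 2.83 - 3.87 = 0.28

0.28 bits


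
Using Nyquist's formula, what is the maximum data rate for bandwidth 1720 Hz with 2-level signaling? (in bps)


Rate = 2 * B * log2(M) = 2 * 1720 * 1.0 = 3440.0

3440.0 bps


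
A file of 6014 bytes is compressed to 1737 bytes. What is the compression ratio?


Ratio = original / compressed = 6014 / 1737 = 3.4623

3.4623


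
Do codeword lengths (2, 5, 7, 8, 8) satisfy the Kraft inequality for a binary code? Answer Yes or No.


Kraft sum = sum(2^(-l_i)) = 0.2969, need <= 1. Result: satisfied (a binary prefix-free code with these lengths exists)

Yes


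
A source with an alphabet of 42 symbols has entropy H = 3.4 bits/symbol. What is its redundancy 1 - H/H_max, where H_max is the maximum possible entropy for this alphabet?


H_max = log2(K) = log2(42) = 5.3923 bits/symbol. Redundancy = 1 - H/H_max = 1 - 3.4/5.3923 = 1 - 0.6305 = 0.3695

0.3695


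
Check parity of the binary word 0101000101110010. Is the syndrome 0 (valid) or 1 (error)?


Syndrome = XOR of all bits = 0 XOR 1 XOR 0 XOR 1 XOR 0 XOR 0 XOR 0 XOR 1 XOR 0 XOR 1 XOR 1 XOR 1 XOR 0 XOR 0 XOR 1 XOR 0 = 1

1


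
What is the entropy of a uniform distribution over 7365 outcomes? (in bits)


H = log2(n) = log2(7365) = 12.8465

12.8465 bits


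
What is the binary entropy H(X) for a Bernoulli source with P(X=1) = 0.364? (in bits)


H = -p*log2(p) - (1-p)*log2(1-p). -0.364*log2(0.364) = 0.530708; -0.636*log2(0.636) = 0.415245. H = 0.530708 + 0.415245 = 0.946

0.946 bits


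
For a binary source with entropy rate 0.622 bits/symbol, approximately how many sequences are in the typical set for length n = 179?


log2|A_typical| = nH = 179 * 0.622 = 111.338, so |A_typical| ~ 2^111.338 = 3.282e+33

3.282e+33


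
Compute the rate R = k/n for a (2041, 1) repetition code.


Rate = k/n = 1/2041

1/2041


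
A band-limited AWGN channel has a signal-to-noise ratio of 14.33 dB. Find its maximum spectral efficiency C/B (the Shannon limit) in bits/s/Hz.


SNR_linear = 10^(14.33/10) = 27.1019; C/B = log2(1 + SNR_linear) = log2(1 + 27.1019) = 4.8126

4.8126 bits/s/Hz


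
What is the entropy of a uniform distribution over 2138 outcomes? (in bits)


H = log2(n) = log2(2138) = 11.062

11.062 bits


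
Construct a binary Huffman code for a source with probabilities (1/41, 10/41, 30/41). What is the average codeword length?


Huffman construction (repeatedly merge the two least-probable nodes; each merge adds 1 bit to every symbol beneath it): 1/41 + 10/41 = 11/41; 11/41 + 30/41 = 1. Resulting codeword lengths (in the order the probabilities were given): (2, 2, 1). L_avg = sum(p_i * l_i) = 1/41*2 + 10/41*2 + 30/41*1 = 52/41 = 1.2683

1.2683 bits


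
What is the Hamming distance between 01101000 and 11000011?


Count differing positions: ^ . ^ . ^ . ^ ^ = 5 differences

5


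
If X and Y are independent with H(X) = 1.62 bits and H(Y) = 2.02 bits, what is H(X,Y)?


For independent variables, H(X,Y) = H(X) + H(Y) = 1.62 + 2.02 = 3.64

3.64 bits


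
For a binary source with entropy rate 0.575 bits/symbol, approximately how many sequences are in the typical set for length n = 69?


log2|A_typical| = nH = 69 * 0.575 = 39.675, so |A_typical| ~ 2^39.675 = 8.777e+11

8.777e+11


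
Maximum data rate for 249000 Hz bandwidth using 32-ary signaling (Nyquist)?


Rate = 2 * B * log2(M) = 2 * 249000 * 5.0 = 2490000.0

2490000.0 bps


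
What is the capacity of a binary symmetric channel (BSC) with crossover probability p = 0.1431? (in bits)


H(p) = -p*log2(p) - (1-p)*log2(1-p) = -0.1431*log2(0.1431) - 0.8569*log2(0.8569) = 0.401382 + 0.190918 = 0.5923. C = 1 - H(p) = 1 - 0.5923 = 0.4077

0.4077 bits


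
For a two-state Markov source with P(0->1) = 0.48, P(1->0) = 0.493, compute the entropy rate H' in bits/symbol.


Stationary distribution: pi_0 = p10/(p01+p10) = 0.5067, pi_1 = 0.4933. Entropy rate H' = pi_0*H(p01) + pi_1*H(p10) = 0.5067*0.9988 + 0.4933*0.9999 = 0.9993

0.9993 bits/symbol


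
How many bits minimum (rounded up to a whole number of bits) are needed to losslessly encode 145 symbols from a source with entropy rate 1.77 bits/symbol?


Minimum bits >= n * H = 145 * 1.77 = 256.65, rounded up to a whole number of bits = 257

257 bits


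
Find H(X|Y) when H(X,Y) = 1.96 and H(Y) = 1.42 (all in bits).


H(X|Y) = H(X,Y) - H(Y) = 1.96 - 1.42 = 0.54

0.54 bits


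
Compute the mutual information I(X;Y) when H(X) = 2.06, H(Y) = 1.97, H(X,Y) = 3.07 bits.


I(X;Y) = H(X) + H(Y) - H(X,Y) = 2.06 + 1.97 - 3.07 = 0.96

0.96 bits


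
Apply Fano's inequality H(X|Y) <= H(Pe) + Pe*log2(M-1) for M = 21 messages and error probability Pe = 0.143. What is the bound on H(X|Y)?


H(Pe) = -Pe*log2(Pe) - (1-Pe)*log2(1-Pe) = -0.143*log2(0.143) - 0.857*log2(0.857) = 0.401246 + 0.190796 = 0.592. Pe*log2(M-1) = 0.143*log2(20) = 0.618036. Bound = H(Pe) + Pe*log2(M-1) = 0.401246 + 0.190796 + 0.618036 = 1.2101

1.2101 bits


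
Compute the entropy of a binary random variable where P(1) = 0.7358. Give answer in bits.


H = -p*log2(p) - (1-p)*log2(1-p). -0.7358*log2(0.7358) = 0.325676; -0.2642*log2(0.2642) = 0.507343. H = 0.325676 + 0.507343 = 0.833

0.833 bits


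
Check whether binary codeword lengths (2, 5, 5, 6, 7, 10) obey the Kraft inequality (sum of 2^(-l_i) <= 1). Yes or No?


Kraft sum = sum(2^(-l_i)) = 0.3369, need <= 1. Result: satisfied (a binary prefix-free code with these lengths exists)

Yes


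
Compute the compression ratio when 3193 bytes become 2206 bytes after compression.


Ratio = original / compressed = 3193 / 2206 = 1.4474

1.4474


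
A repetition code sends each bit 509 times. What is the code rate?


Rate = k/n = 1/509

1/509


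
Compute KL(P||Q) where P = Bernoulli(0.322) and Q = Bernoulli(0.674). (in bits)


KL = p*log2(p/q) + (1-p)*log2((1-p)/(1-q)) = 0.322*log2(0.322/0.674) + 0.678*log2(0.678/0.326) = 0.3731

0.3731 bits


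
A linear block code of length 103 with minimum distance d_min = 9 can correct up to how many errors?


Correction capability = floor((d-1)/2) = floor((9-1)/2) = 4

4 errors


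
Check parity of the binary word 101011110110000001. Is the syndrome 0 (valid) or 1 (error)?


Syndrome = XOR of all bits = 1 XOR 0 XOR 1 XOR 0 XOR 1 XOR 1 XOR 1 XOR 1 XOR 0 XOR 1 XOR 1 XOR 0 XOR 0 XOR 0 XOR 0 XOR 0 XOR 0 XOR 1 = 1

1


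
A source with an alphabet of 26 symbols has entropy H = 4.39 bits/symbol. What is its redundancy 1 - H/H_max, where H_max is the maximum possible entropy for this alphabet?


H_max = log2(K) = log2(26) = 4.7004 bits/symbol. Redundancy = 1 - H/H_max = 1 - 4.39/4.7004 = 1 - 0.934 = 0.066

0.066


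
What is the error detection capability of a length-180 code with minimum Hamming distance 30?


Detection capability = d_min - 1 = 30 - 1 = 29

29 errors


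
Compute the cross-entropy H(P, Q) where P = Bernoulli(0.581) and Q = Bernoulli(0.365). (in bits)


H(P,Q) = -p*log2(q) - (1-p)*log2(1-q). -0.581*log2(0.365) = 0.844792; -0.419*log2(0.635) = 0.274517. H(P,Q) = 0.844792 + 0.274517 = 1.1193

1.1193 bits


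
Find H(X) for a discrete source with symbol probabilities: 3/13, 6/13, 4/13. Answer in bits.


H = -sum(p_i * log2(p_i)). Terms: -(3/13)*log2(3/13) = 0.488187; -(6/13)*log2(6/13) = 0.514836; -(4/13)*log2(4/13) = 0.523212. H = 0.488187 + 0.514836 + 0.523212 = 1.5262

1.5262 bits


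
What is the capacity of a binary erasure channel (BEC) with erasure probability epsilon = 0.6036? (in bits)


C = 1 - epsilon = 1 - 0.6036 = 0.3964

0.3964 bits


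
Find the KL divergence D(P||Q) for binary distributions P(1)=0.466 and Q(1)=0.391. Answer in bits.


KL = p*log2(p/q) + (1-p)*log2((1-p)/(1-q)) = 0.466*log2(0.466/0.391) + 0.534*log2(0.534/0.609) = 0.0167

0.0167 bits


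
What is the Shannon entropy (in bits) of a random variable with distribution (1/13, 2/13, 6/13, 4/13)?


H = -sum(p_i * log2(p_i)). Terms: -(1/13)*log2(1/13) = 0.284649; -(2/13)*log2(2/13) = 0.415452; -(6/13)*log2(6/13) = 0.514836; -(4/13)*log2(4/13) = 0.523212. H = 0.284649 + 0.415452 + 0.514836 + 0.523212 = 1.7381

1.7381 bits
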